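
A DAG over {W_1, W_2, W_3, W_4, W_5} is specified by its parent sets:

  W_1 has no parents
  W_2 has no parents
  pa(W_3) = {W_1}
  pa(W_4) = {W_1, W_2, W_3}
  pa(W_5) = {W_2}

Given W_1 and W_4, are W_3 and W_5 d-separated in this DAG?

No

There are 2 undirected paths between W_3 and W_5; checking each against the conditioning set {W_1, W_4}:
Path 1: W_3 ← W_1 → W_4 ← W_2 → W_5
  W_1 is a fork here and W_1 is conditioned on, so the path is blocked at W_1.
Path 2: W_3 → W_4 ← W_2 → W_5
  W_4 is a collider and W_4 is conditioned on, which opens it; W_2 is a fork and W_2 is not conditioned on — no node blocks this path, so it is active.
Because an active path exists, W_3 and W_5 are not d-separated.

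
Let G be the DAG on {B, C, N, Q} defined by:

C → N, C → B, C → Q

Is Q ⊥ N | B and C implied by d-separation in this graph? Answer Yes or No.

There is one path between Q and N:
Path 1: Q ← C → N
  C is a fork here and C is conditioned on, so the path is blocked at C.
Since every path is blocked, d-separation holds.

Yes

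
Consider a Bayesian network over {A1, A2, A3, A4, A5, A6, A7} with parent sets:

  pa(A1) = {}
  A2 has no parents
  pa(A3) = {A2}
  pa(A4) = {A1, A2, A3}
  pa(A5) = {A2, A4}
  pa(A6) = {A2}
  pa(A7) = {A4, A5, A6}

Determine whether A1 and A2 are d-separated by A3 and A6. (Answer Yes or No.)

Yes

Enumerating the 6 paths from A1 to A2 and testing each for blocking by {A3, A6}:
Path 1: A1 → A4 → A7 ← A6 ← A2
  A7 is a collider here and neither A7 nor any of its descendants is conditioned on, so the collider stays closed — the path is blocked at A7.
Path 2: A1 → A4 → A7 ← A5 ← A2
  A7 is a collider here and neither A7 nor any of its descendants is conditioned on, so the collider stays closed — the path is blocked at A7.
Path 3: A1 → A4 → A5 → A7 ← A6 ← A2
  A7 is a collider here and neither A7 nor any of its descendants is conditioned on, so the collider stays closed — the path is blocked at A7.
Path 4: A1 → A4 → A5 ← A2
  A5 is a collider here and neither A5 nor any of its descendants is conditioned on, so the collider stays closed — the path is blocked at A5.
Path 5: A1 → A4 ← A2
  A4 is a collider here and neither A4 nor any of its descendants is conditioned on, so the collider stays closed — the path is blocked at A4.
Path 6: A1 → A4 ← A3 ← A2
  A4 is a collider here and neither A4 nor any of its descendants is conditioned on, so the collider stays closed — the path is blocked at A4.
Every path is blocked, so A1 and A2 are d-separated given {A3, A6}.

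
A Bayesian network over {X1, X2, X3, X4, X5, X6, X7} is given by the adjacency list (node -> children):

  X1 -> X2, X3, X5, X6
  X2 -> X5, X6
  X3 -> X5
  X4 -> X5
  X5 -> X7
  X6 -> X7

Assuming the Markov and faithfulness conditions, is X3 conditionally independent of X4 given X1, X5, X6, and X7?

6 paths connect X3 and X4; each must be blocked for d-separation to hold:
  1. X3 → X5 ← X4 — X5:collider[open] ⇒ active
  2. X3 ← X1 → X6 → X7 ← X5 ← X4 — X1:fork[blocks]; X6:chain[blocks]; X7:collider[open]; X5:chain[blocks] ⇒ blocked
  3. X3 ← X1 → X6 ← X2 → X5 ← X4 — X1:fork[blocks]; X6:collider[open]; X2:fork[open]; X5:collider[open] ⇒ blocked
  4. X3 ← X1 → X5 ← X4 — X1:fork[blocks]; X5:collider[open] ⇒ blocked
  5. X3 ← X1 → X2 → X6 → X7 ← X5 ← X4 — X1:fork[blocks]; X2:chain[open]; X6:chain[blocks]; X7:collider[open]; X5:chain[blocks] ⇒ blocked
  6. X3 ← X1 → X2 → X5 ← X4 — X1:fork[blocks]; X2:chain[open]; X5:collider[open] ⇒ blocked
Since the path X3 → X5 ← X4 is active, X3 and X4 are not d-separated given {X1, X5, X6, X7}.

No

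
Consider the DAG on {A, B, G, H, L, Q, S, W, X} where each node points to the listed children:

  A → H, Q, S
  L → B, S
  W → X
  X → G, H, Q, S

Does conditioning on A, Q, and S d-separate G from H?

No — G and H are not d-separated given {A, Q, S}.

Enumerating the 3 paths from G to H and testing each for blocking by {A, Q, S}:
  1. G ← X → H — X:fork[open] ⇒ active
  2. G ← X → S ← A → H — X:fork[open]; S:collider[open]; A:fork[blocks] ⇒ blocked
  3. G ← X → Q ← A → H — X:fork[open]; Q:collider[open]; A:fork[blocks] ⇒ blocked
At least one path is unblocked, so d-separation fails.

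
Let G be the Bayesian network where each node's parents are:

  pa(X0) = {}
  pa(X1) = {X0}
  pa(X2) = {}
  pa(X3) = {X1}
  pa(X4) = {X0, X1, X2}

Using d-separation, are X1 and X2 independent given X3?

2 paths connect X1 and X2; each must be blocked for d-separation to hold:
Path 1: X1 ← X0 → X4 ← X2
  X4 is a collider here and neither X4 nor any of its descendants is conditioned on, so the collider stays closed — the path is blocked at X4.
Path 2: X1 → X4 ← X2
  X4 is a collider here and neither X4 nor any of its descendants is conditioned on, so the collider stays closed — the path is blocked at X4.
Since every path is blocked, d-separation holds.

Yes — X1 and X2 are d-separated given {X3}.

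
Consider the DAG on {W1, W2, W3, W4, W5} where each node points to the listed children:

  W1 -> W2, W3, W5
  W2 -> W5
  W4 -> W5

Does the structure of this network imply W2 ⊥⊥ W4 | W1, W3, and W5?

No

Enumerating the 2 paths from W2 to W4 and testing each for blocking by {W1, W3, W5}:
  1. W2 ← W1 → W5 ← W4 — W1:fork[blocks]; W5:collider[open] ⇒ blocked
  2. W2 → W5 ← W4 — W5:collider[open] ⇒ active
Since the path W2 → W5 ← W4 is active, W2 and W4 are not d-separated given {W1, W3, W5}.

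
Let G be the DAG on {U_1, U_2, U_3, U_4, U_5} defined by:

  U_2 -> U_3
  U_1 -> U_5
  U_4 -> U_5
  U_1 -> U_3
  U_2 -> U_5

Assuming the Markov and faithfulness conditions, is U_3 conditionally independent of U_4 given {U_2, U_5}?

Enumerating the 2 paths from U_3 to U_4 and testing each for blocking by {U_2, U_5}:
Path 1: U_3 ← U_1 → U_5 ← U_4
  U_1 is a fork and U_1 is not conditioned on; U_5 is a collider and U_5 is conditioned on, which opens it — no node blocks this path, so it is active.
Path 2: U_3 ← U_2 → U_5 ← U_4
  U_2 is a fork here and U_2 is conditioned on, so the path is blocked at U_2.
Since the path U_3 ← U_1 → U_5 ← U_4 is active, U_3 and U_4 are not d-separated given {U_2, U_5}.

No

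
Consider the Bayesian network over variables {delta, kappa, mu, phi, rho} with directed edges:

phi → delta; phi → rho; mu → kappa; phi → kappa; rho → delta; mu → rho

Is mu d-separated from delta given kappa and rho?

Enumerating the 4 paths from mu to delta and testing each for blocking by {kappa, rho}:
  1. mu → kappa ← phi → delta — kappa:collider[open]; phi:fork[open] ⇒ active
  2. mu → kappa ← phi → rho → delta — kappa:collider[open]; phi:fork[open]; rho:chain[blocks] ⇒ blocked
  3. mu → rho → delta — rho:chain[blocks] ⇒ blocked
  4. mu → rho ← phi → delta — rho:collider[open]; phi:fork[open] ⇒ active
Since the path mu → kappa ← phi → delta is active, mu and delta are not d-separated given {kappa, rho}.

No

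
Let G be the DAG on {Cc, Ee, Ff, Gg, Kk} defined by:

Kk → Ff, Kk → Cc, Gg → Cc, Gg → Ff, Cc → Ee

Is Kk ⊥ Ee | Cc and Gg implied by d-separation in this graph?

Enumerating the 2 paths from Kk to Ee and testing each for blocking by {Cc, Gg}:
Path 1: Kk → Ff ← Gg → Cc → Ee
  Ff is a collider here and neither Ff nor any of its descendants is conditioned on, so the collider stays closed — the path is blocked at Ff.
Path 2: Kk → Cc → Ee
  Cc is a chain here and Cc is conditioned on, so the path is blocked at Cc.
Every path is blocked, so Kk and Ee are d-separated given {Cc, Gg}.

Yes — Kk and Ee are d-separated given {Cc, Gg}.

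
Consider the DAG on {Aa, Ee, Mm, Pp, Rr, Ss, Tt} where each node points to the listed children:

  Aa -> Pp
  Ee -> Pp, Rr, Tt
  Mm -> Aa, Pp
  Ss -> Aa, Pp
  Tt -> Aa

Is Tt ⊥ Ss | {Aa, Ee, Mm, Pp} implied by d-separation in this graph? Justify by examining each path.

6 paths connect Tt and Ss; each must be blocked for d-separation to hold:
Path 1: Tt → Aa ← Ss
  Aa is a collider and Aa is conditioned on, which opens it — no node blocks this path, so it is active.
Path 2: Tt → Aa ← Mm → Pp ← Ss
  Mm is a fork here and Mm is conditioned on, so the path is blocked at Mm.
Path 3: Tt → Aa → Pp ← Ss
  Aa is a chain here and Aa is conditioned on, so the path is blocked at Aa.
Path 4: Tt ← Ee → Pp ← Aa ← Ss
  Ee is a fork here and Ee is conditioned on, so the path is blocked at Ee.
Path 5: Tt ← Ee → Pp ← Ss
  Ee is a fork here and Ee is conditioned on, so the path is blocked at Ee.
Path 6: Tt ← Ee → Pp ← Mm → Aa ← Ss
  Ee is a fork here and Ee is conditioned on, so the path is blocked at Ee.
At least one path is unblocked, so d-separation fails.

No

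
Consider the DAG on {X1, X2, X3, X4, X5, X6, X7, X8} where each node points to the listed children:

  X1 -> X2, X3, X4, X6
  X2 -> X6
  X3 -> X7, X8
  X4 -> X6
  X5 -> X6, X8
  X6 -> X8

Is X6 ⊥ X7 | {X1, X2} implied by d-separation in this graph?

5 paths connect X6 and X7; each must be blocked for d-separation to hold:
Path 1: X6 ← X5 → X8 ← X3 → X7
  X8 is a collider here and neither X8 nor any of its descendants is conditioned on, so the collider stays closed — the path is blocked at X8.
Path 2: X6 → X8 ← X3 → X7
  X8 is a collider here and neither X8 nor any of its descendants is conditioned on, so the collider stays closed — the path is blocked at X8.
Path 3: X6 ← X2 ← X1 → X3 → X7
  X2 is a chain here and X2 is conditioned on, so the path is blocked at X2.
Path 4: X6 ← X1 → X3 → X7
  X1 is a fork here and X1 is conditioned on, so the path is blocked at X1.
Path 5: X6 ← X4 ← X1 → X3 → X7
  X1 is a fork here and X1 is conditioned on, so the path is blocked at X1.
Every path is blocked, so X6 and X7 are d-separated given {X1, X2}.

Yes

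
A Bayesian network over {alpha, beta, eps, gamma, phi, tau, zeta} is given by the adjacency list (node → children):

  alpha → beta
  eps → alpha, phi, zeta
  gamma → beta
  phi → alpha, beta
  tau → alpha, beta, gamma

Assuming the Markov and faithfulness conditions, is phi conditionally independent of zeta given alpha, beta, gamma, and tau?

Enumerating the 5 paths from phi to zeta and testing each for blocking by {alpha, beta, gamma, tau}:
Path 1: phi → alpha ← eps → zeta
  alpha is a collider and alpha is conditioned on, which opens it; eps is a fork and eps is not conditioned on — no node blocks this path, so it is active.
Path 2: phi → beta ← tau → alpha ← eps → zeta
  tau is a fork here and tau is conditioned on, so the path is blocked at tau.
Path 3: phi → beta ← alpha ← eps → zeta
  alpha is a chain here and alpha is conditioned on, so the path is blocked at alpha.
Path 4: phi → beta ← gamma ← tau → alpha ← eps → zeta
  gamma is a chain here and gamma is conditioned on, so the path is blocked at gamma.
Path 5: phi ← eps → zeta
  eps is a fork and eps is not conditioned on — no node blocks this path, so it is active.
At least one path is unblocked, so d-separation fails.

No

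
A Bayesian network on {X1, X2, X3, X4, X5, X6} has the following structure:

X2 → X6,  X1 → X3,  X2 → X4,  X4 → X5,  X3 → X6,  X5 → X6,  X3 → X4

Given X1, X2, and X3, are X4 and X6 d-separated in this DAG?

No

Enumerating the 3 paths from X4 to X6 and testing each for blocking by {X1, X2, X3}:
Path 1: X4 ← X3 → X6
  X3 is a fork here and X3 is conditioned on, so the path is blocked at X3.
Path 2: X4 → X5 → X6
  X5 is a chain and X5 is not conditioned on — no node blocks this path, so it is active.
Path 3: X4 ← X2 → X6
  X2 is a fork here and X2 is conditioned on, so the path is blocked at X2.
Since the path X4 → X5 → X6 is active, X4 and X6 are not d-separated given {X1, X2, X3}.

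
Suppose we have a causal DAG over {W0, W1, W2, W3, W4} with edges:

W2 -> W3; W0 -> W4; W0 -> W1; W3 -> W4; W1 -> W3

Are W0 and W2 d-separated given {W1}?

Yes — W0 and W2 are d-separated given {W1}.

We examine all 2 paths between W0 and W2:
Path 1: W0 → W4 ← W3 ← W2
  W4 is a collider here and neither W4 nor any of its descendants is conditioned on, so the collider stays closed — the path is blocked at W4.
Path 2: W0 → W1 → W3 ← W2
  W1 is a chain here and W1 is conditioned on, so the path is blocked at W1.
Every path is blocked, so W0 and W2 are d-separated given {W1}.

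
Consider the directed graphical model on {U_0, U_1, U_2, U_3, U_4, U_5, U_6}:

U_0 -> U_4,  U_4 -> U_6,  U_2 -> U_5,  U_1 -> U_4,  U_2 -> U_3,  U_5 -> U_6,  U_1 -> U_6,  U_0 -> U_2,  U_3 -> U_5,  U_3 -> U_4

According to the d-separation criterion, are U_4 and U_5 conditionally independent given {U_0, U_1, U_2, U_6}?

No

6 paths connect U_4 and U_5; each must be blocked for d-separation to hold:
Path 1: U_4 → U_6 ← U_5
  U_6 is a collider and U_6 is conditioned on, which opens it — no node blocks this path, so it is active.
Path 2: U_4 ← U_0 → U_2 → U_5
  U_0 is a fork here and U_0 is conditioned on, so the path is blocked at U_0.
Path 3: U_4 ← U_0 → U_2 → U_3 → U_5
  U_0 is a fork here and U_0 is conditioned on, so the path is blocked at U_0.
Path 4: U_4 ← U_3 ← U_2 → U_5
  U_2 is a fork here and U_2 is conditioned on, so the path is blocked at U_2.
Path 5: U_4 ← U_3 → U_5
  U_3 is a fork and U_3 is not conditioned on — no node blocks this path, so it is active.
Path 6: U_4 ← U_1 → U_6 ← U_5
  U_1 is a fork here and U_1 is conditioned on, so the path is blocked at U_1.
At least one path is unblocked, so d-separation fails.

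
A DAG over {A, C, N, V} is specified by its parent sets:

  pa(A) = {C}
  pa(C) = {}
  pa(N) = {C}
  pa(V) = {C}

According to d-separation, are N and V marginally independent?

There is one path between N and V:
Path 1: N ← C → V
  C is a fork and C is not conditioned on — no node blocks this path, so it is active.
Because an active path exists, N and V are not d-separated.

No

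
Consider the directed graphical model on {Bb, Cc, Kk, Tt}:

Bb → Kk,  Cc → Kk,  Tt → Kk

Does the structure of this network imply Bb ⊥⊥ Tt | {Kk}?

The only undirected path from Bb to Tt is:
  1. Bb → Kk ← Tt — Kk:collider[open] ⇒ active
Because an active path exists, Bb and Tt are not d-separated.

No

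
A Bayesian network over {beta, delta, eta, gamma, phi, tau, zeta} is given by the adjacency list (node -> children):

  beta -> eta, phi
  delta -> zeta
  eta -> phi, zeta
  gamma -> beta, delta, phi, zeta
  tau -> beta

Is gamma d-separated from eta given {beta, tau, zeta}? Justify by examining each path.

No

We examine all 6 paths between gamma and eta:
  1. gamma → delta → zeta ← eta — delta:chain[open]; zeta:collider[open] ⇒ active
  2. gamma → zeta ← eta — zeta:collider[open] ⇒ active
  3. gamma → phi ← eta — phi:collider[blocks] ⇒ blocked
  4. gamma → phi ← beta → eta — phi:collider[blocks]; beta:fork[blocks] ⇒ blocked
  5. gamma → beta → eta — beta:chain[blocks] ⇒ blocked
  6. gamma → beta → phi ← eta — beta:chain[blocks]; phi:collider[blocks] ⇒ blocked
Because an active path exists, gamma and eta are not d-separated.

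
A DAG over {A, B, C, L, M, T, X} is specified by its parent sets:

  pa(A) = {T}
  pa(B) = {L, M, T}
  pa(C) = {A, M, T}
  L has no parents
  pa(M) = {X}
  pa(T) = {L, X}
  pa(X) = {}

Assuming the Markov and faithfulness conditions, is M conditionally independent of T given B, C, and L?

Enumerating the 5 paths from M to T and testing each for blocking by {B, C, L}:
  1. M ← X → T — X:fork[open] ⇒ active
  2. M → B ← T — B:collider[open] ⇒ active
  3. M → B ← L → T — B:collider[open]; L:fork[blocks] ⇒ blocked
  4. M → C ← T — C:collider[open] ⇒ active
  5. M → C ← A ← T — C:collider[open]; A:chain[open] ⇒ active
At least one path is unblocked, so d-separation fails.

No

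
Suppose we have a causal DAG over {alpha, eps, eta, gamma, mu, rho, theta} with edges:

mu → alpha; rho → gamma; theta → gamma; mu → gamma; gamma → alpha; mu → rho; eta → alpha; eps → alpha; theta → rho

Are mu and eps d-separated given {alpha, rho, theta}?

No

Enumerating the 4 paths from mu to eps and testing each for blocking by {alpha, rho, theta}:
  1. mu → gamma → alpha ← eps — gamma:chain[open]; alpha:collider[open] ⇒ active
  2. mu → rho → gamma → alpha ← eps — rho:chain[blocks]; gamma:chain[open]; alpha:collider[open] ⇒ blocked
  3. mu → rho ← theta → gamma → alpha ← eps — rho:collider[open]; theta:fork[blocks]; gamma:chain[open]; alpha:collider[open] ⇒ blocked
  4. mu → alpha ← eps — alpha:collider[open] ⇒ active
Because an active path exists, mu and eps are not d-separated.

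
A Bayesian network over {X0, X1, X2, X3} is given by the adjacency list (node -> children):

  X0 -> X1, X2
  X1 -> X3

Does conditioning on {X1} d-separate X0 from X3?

Yes — X0 and X3 are d-separated given {X1}.

The only undirected path from X0 to X3 is:
  1. X0 → X1 → X3 — X1:chain[blocks] ⇒ blocked
Since every path is blocked, d-separation holds.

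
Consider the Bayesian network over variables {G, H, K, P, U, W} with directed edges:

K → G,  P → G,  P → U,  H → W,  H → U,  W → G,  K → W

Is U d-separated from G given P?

There are 3 undirected paths between U and G; checking each against the conditioning set {P}:
Path 1: U ← P → G
  P is a fork here and P is conditioned on, so the path is blocked at P.
Path 2: U ← H → W → G
  H is a fork and H is not conditioned on; W is a chain and W is not conditioned on — no node blocks this path, so it is active.
Path 3: U ← H → W ← K → G
  W is a collider here and neither W nor any of its descendants is conditioned on, so the collider stays closed — the path is blocked at W.
Because an active path exists, U and G are not d-separated.

No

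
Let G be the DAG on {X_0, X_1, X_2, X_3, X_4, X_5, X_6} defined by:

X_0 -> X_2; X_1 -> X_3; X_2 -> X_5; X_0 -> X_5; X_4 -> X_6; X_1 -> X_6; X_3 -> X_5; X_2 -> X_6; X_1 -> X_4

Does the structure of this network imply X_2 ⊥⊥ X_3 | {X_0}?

We examine all 4 paths between X_2 and X_3:
Path 1: X_2 → X_6 ← X_4 ← X_1 → X_3
  X_6 is a collider here and neither X_6 nor any of its descendants is conditioned on, so the collider stays closed — the path is blocked at X_6.
Path 2: X_2 → X_6 ← X_1 → X_3
  X_6 is a collider here and neither X_6 nor any of its descendants is conditioned on, so the collider stays closed — the path is blocked at X_6.
Path 3: X_2 ← X_0 → X_5 ← X_3
  X_0 is a fork here and X_0 is conditioned on, so the path is blocked at X_0.
Path 4: X_2 → X_5 ← X_3
  X_5 is a collider here and neither X_5 nor any of its descendants is conditioned on, so the collider stays closed — the path is blocked at X_5.
Every path is blocked, so X_2 and X_3 are d-separated given {X_0}.

Yes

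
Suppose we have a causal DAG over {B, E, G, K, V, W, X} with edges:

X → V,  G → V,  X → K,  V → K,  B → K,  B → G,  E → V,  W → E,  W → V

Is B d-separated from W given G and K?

No — B and W are not d-separated given {G, K}.

There are 6 undirected paths between B and W; checking each against the conditioning set {G, K}:
Path 1: B → K ← X → V ← E ← W
  K is a collider and K is conditioned on, which opens it; X is a fork and X is not conditioned on; V is a collider and its descendant K is conditioned on, which opens it; E is a chain and E is not conditioned on — no node blocks this path, so it is active.
Path 2: B → K ← X → V ← W
  K is a collider and K is conditioned on, which opens it; X is a fork and X is not conditioned on; V is a collider and its descendant K is conditioned on, which opens it — no node blocks this path, so it is active.
Path 3: B → K ← V ← E ← W
  K is a collider and K is conditioned on, which opens it; V is a chain and V is not conditioned on; E is a chain and E is not conditioned on — no node blocks this path, so it is active.
Path 4: B → K ← V ← W
  K is a collider and K is conditioned on, which opens it; V is a chain and V is not conditioned on — no node blocks this path, so it is active.
Path 5: B → G → V ← E ← W
  G is a chain here and G is conditioned on, so the path is blocked at G.
Path 6: B → G → V ← W
  G is a chain here and G is conditioned on, so the path is blocked at G.
Because an active path exists, B and W are not d-separated.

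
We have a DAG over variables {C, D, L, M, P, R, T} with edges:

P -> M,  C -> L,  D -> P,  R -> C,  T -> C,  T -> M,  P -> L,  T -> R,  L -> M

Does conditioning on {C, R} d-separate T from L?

Yes

There are 4 undirected paths between T and L; checking each against the conditioning set {C, R}:
Path 1: T → R → C → L
  R is a chain here and R is conditioned on, so the path is blocked at R.
Path 2: T → C → L
  C is a chain here and C is conditioned on, so the path is blocked at C.
Path 3: T → M ← P → L
  M is a collider here and neither M nor any of its descendants is conditioned on, so the collider stays closed — the path is blocked at M.
Path 4: T → M ← L
  M is a collider here and neither M nor any of its descendants is conditioned on, so the collider stays closed — the path is blocked at M.
Every path is blocked, so T and L are d-separated given {C, R}.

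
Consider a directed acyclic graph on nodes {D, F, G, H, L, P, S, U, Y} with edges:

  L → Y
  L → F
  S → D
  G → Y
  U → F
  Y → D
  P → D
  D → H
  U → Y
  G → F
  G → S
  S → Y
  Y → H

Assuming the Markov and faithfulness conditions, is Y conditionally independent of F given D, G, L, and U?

Yes

6 paths connect Y and F; each must be blocked for d-separation to hold:
Path 1: Y ← L → F
  L is a fork here and L is conditioned on, so the path is blocked at L.
Path 2: Y ← U → F
  U is a fork here and U is conditioned on, so the path is blocked at U.
Path 3: Y ← G → F
  G is a fork here and G is conditioned on, so the path is blocked at G.
Path 4: Y → H ← D ← S ← G → F
  H is a collider here and neither H nor any of its descendants is conditioned on, so the collider stays closed — the path is blocked at H.
Path 5: Y → D ← S ← G → F
  G is a fork here and G is conditioned on, so the path is blocked at G.
Path 6: Y ← S ← G → F
  G is a fork here and G is conditioned on, so the path is blocked at G.
All paths are blocked; Y ⊥ F | {D, G, L, U} holds.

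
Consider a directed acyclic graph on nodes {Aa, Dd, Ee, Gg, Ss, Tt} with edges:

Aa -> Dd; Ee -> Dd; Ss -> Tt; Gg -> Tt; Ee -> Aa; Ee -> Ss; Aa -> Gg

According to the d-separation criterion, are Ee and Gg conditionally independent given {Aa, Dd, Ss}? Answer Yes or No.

Yes — Ee and Gg are d-separated given {Aa, Dd, Ss}.

We examine all 3 paths between Ee and Gg:
  1. Ee → Aa → Gg — Aa:chain[blocks] ⇒ blocked
  2. Ee → Dd ← Aa → Gg — Dd:collider[open]; Aa:fork[blocks] ⇒ blocked
  3. Ee → Ss → Tt ← Gg — Ss:chain[blocks]; Tt:collider[blocks] ⇒ blocked
All paths are blocked; Ee ⊥ Gg | {Aa, Dd, Ss} holds.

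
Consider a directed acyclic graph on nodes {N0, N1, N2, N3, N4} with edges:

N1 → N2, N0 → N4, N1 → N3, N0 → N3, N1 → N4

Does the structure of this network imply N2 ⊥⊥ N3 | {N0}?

We examine all 2 paths between N2 and N3:
Path 1: N2 ← N1 → N3
  N1 is a fork and N1 is not conditioned on — no node blocks this path, so it is active.
Path 2: N2 ← N1 → N4 ← N0 → N3
  N4 is a collider here and neither N4 nor any of its descendants is conditioned on, so the collider stays closed — the path is blocked at N4.
At least one path is unblocked, so d-separation fails.

No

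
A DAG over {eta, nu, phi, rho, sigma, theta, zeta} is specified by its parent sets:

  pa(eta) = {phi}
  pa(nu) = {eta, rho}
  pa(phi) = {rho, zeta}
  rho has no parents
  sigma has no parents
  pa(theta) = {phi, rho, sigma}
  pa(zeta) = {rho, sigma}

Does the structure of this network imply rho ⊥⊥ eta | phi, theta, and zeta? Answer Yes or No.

Yes

6 paths connect rho and eta; each must be blocked for d-separation to hold:
Path 1: rho → zeta ← sigma → theta ← phi → eta
  phi is a fork here and phi is conditioned on, so the path is blocked at phi.
Path 2: rho → zeta → phi → eta
  zeta is a chain here and zeta is conditioned on, so the path is blocked at zeta.
Path 3: rho → theta ← sigma → zeta → phi → eta
  zeta is a chain here and zeta is conditioned on, so the path is blocked at zeta.
Path 4: rho → theta ← phi → eta
  phi is a fork here and phi is conditioned on, so the path is blocked at phi.
Path 5: rho → phi → eta
  phi is a chain here and phi is conditioned on, so the path is blocked at phi.
Path 6: rho → nu ← eta
  nu is a collider here and neither nu nor any of its descendants is conditioned on, so the collider stays closed — the path is blocked at nu.
All paths are blocked; rho ⊥ eta | {phi, theta, zeta} holds.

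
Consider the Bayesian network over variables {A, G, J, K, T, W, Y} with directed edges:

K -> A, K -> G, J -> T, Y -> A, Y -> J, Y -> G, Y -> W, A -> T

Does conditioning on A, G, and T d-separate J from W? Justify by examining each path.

No

Enumerating the 3 paths from J to W and testing each for blocking by {A, G, T}:
  1. J ← Y → W — Y:fork[open] ⇒ active
  2. J → T ← A ← Y → W — T:collider[open]; A:chain[blocks]; Y:fork[open] ⇒ blocked
  3. J → T ← A ← K → G ← Y → W — T:collider[open]; A:chain[blocks]; K:fork[open]; G:collider[open]; Y:fork[open] ⇒ blocked
At least one path is unblocked, so d-separation fails.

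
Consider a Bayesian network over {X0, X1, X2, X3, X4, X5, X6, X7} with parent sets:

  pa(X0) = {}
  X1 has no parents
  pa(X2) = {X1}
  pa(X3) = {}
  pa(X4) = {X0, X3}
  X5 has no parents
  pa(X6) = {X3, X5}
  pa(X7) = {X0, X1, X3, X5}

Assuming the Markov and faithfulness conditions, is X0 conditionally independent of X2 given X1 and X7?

Yes

We examine all 3 paths between X0 and X2:
Path 1: X0 → X4 ← X3 → X6 ← X5 → X7 ← X1 → X2
  X4 is a collider here and neither X4 nor any of its descendants is conditioned on, so the collider stays closed — the path is blocked at X4.
Path 2: X0 → X4 ← X3 → X7 ← X1 → X2
  X4 is a collider here and neither X4 nor any of its descendants is conditioned on, so the collider stays closed — the path is blocked at X4.
Path 3: X0 → X7 ← X1 → X2
  X1 is a fork here and X1 is conditioned on, so the path is blocked at X1.
All paths are blocked; X0 ⊥ X2 | {X1, X7} holds.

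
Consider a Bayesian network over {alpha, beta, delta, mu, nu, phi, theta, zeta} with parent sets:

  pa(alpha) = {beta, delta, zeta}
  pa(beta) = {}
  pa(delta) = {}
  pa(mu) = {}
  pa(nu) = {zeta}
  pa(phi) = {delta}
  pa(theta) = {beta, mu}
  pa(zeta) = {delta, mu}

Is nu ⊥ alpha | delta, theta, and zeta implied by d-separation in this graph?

Yes

We examine all 3 paths between nu and alpha:
Path 1: nu ← zeta ← delta → alpha
  zeta is a chain here and zeta is conditioned on, so the path is blocked at zeta.
Path 2: nu ← zeta → alpha
  zeta is a fork here and zeta is conditioned on, so the path is blocked at zeta.
Path 3: nu ← zeta ← mu → theta ← beta → alpha
  zeta is a chain here and zeta is conditioned on, so the path is blocked at zeta.
All paths are blocked; nu ⊥ alpha | {delta, theta, zeta} holds.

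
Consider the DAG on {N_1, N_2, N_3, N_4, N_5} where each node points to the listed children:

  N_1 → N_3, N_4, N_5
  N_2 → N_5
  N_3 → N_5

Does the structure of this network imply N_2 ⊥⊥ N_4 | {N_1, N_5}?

2 paths connect N_2 and N_4; each must be blocked for d-separation to hold:
Path 1: N_2 → N_5 ← N_1 → N_4
  N_1 is a fork here and N_1 is conditioned on, so the path is blocked at N_1.
Path 2: N_2 → N_5 ← N_3 ← N_1 → N_4
  N_1 is a fork here and N_1 is conditioned on, so the path is blocked at N_1.
Since every path is blocked, d-separation holds.

Yes — N_2 and N_4 are d-separated given {N_1, N_5}.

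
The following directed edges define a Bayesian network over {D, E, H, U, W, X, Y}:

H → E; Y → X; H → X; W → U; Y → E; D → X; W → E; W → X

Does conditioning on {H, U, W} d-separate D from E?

Yes

There are 3 undirected paths between D and E; checking each against the conditioning set {H, U, W}:
Path 1: D → X ← H → E
  X is a collider here and neither X nor any of its descendants is conditioned on, so the collider stays closed — the path is blocked at X.
Path 2: D → X ← W → E
  X is a collider here and neither X nor any of its descendants is conditioned on, so the collider stays closed — the path is blocked at X.
Path 3: D → X ← Y → E
  X is a collider here and neither X nor any of its descendants is conditioned on, so the collider stays closed — the path is blocked at X.
Since every path is blocked, d-separation holds.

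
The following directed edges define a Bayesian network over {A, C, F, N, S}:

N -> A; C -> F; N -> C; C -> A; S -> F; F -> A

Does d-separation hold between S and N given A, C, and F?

Enumerating the 4 paths from S to N and testing each for blocking by {A, C, F}:
Path 1: S → F ← C ← N
  C is a chain here and C is conditioned on, so the path is blocked at C.
Path 2: S → F ← C → A ← N
  C is a fork here and C is conditioned on, so the path is blocked at C.
Path 3: S → F → A ← N
  F is a chain here and F is conditioned on, so the path is blocked at F.
Path 4: S → F → A ← C ← N
  F is a chain here and F is conditioned on, so the path is blocked at F.
All paths are blocked; S ⊥ N | {A, C, F} holds.

Yes — S and N are d-separated given {A, C, F}.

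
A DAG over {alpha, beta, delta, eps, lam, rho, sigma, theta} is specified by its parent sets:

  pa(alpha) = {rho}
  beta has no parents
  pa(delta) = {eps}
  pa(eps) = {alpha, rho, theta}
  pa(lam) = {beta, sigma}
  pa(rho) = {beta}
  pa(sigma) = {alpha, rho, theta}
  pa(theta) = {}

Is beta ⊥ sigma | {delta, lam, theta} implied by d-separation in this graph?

No

Enumerating the 6 paths from beta to sigma and testing each for blocking by {delta, lam, theta}:
Path 1: beta → rho → alpha → sigma
  rho is a chain and rho is not conditioned on; alpha is a chain and alpha is not conditioned on — no node blocks this path, so it is active.
Path 2: beta → rho → alpha → eps ← theta → sigma
  theta is a fork here and theta is conditioned on, so the path is blocked at theta.
Path 3: beta → rho → sigma
  rho is a chain and rho is not conditioned on — no node blocks this path, so it is active.
Path 4: beta → rho → eps ← alpha → sigma
  rho is a chain and rho is not conditioned on; eps is a collider and its descendant delta is conditioned on, which opens it; alpha is a fork and alpha is not conditioned on — no node blocks this path, so it is active.
Path 5: beta → rho → eps ← theta → sigma
  theta is a fork here and theta is conditioned on, so the path is blocked at theta.
Path 6: beta → lam ← sigma
  lam is a collider and lam is conditioned on, which opens it — no node blocks this path, so it is active.
At least one path is unblocked, so d-separation fails.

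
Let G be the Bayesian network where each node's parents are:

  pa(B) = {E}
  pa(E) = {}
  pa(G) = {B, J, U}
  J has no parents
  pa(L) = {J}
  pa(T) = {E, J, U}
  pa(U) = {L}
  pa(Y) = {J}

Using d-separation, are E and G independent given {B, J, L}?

Enumerating the 5 paths from E to G and testing each for blocking by {B, J, L}:
  1. E → T ← U ← L ← J → G — T:collider[blocks]; U:chain[open]; L:chain[blocks]; J:fork[blocks] ⇒ blocked
  2. E → T ← U → G — T:collider[blocks]; U:fork[open] ⇒ blocked
  3. E → T ← J → L → U → G — T:collider[blocks]; J:fork[blocks]; L:chain[blocks]; U:chain[open] ⇒ blocked
  4. E → T ← J → G — T:collider[blocks]; J:fork[blocks] ⇒ blocked
  5. E → B → G — B:chain[blocks] ⇒ blocked
Since every path is blocked, d-separation holds.

Yes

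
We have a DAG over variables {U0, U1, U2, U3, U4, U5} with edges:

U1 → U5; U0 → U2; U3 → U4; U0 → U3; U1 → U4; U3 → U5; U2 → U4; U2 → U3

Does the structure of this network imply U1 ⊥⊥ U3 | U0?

4 paths connect U1 and U3; each must be blocked for d-separation to hold:
  1. U1 → U4 ← U3 — U4:collider[blocks] ⇒ blocked
  2. U1 → U4 ← U2 → U3 — U4:collider[blocks]; U2:fork[open] ⇒ blocked
  3. U1 → U4 ← U2 ← U0 → U3 — U4:collider[blocks]; U2:chain[open]; U0:fork[blocks] ⇒ blocked
  4. U1 → U5 ← U3 — U5:collider[blocks] ⇒ blocked
Since every path is blocked, d-separation holds.

Yes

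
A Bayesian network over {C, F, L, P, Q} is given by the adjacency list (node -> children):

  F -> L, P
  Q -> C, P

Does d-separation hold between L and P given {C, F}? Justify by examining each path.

The only undirected path from L to P is:
Path 1: L ← F → P
  F is a fork here and F is conditioned on, so the path is blocked at F.
Every path is blocked, so L and P are d-separated given {C, F}.

Yes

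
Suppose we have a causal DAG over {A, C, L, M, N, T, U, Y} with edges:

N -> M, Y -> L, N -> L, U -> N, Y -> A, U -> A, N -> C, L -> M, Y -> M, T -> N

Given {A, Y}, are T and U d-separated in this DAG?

5 paths connect T and U; each must be blocked for d-separation to hold:
  1. T → N ← U — N:collider[blocks] ⇒ blocked
  2. T → N → L ← Y → A ← U — N:chain[open]; L:collider[blocks]; Y:fork[blocks]; A:collider[open] ⇒ blocked
  3. T → N → L → M ← Y → A ← U — N:chain[open]; L:chain[open]; M:collider[blocks]; Y:fork[blocks]; A:collider[open] ⇒ blocked
  4. T → N → M ← Y → A ← U — N:chain[open]; M:collider[blocks]; Y:fork[blocks]; A:collider[open] ⇒ blocked
  5. T → N → M ← L ← Y → A ← U — N:chain[open]; M:collider[blocks]; L:chain[open]; Y:fork[blocks]; A:collider[open] ⇒ blocked
All paths are blocked; T ⊥ U | {A, Y} holds.

Yes — T and U are d-separated given {A, Y}.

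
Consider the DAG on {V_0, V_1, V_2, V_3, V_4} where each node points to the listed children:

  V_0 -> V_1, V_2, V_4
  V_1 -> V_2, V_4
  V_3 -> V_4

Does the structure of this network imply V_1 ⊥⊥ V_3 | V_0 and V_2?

Enumerating the 3 paths from V_1 to V_3 and testing each for blocking by {V_0, V_2}:
Path 1: V_1 → V_2 ← V_0 → V_4 ← V_3
  V_0 is a fork here and V_0 is conditioned on, so the path is blocked at V_0.
Path 2: V_1 ← V_0 → V_4 ← V_3
  V_0 is a fork here and V_0 is conditioned on, so the path is blocked at V_0.
Path 3: V_1 → V_4 ← V_3
  V_4 is a collider here and neither V_4 nor any of its descendants is conditioned on, so the collider stays closed — the path is blocked at V_4.
All paths are blocked; V_1 ⊥ V_3 | {V_0, V_2} holds.

Yes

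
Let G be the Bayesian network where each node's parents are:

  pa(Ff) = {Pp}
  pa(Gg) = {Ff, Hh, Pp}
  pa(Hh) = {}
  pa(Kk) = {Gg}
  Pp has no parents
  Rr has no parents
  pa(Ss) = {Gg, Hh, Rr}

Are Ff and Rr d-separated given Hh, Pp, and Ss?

No

We examine all 4 paths between Ff and Rr:
  1. Ff → Gg → Ss ← Rr — Gg:chain[open]; Ss:collider[open] ⇒ active
  2. Ff → Gg ← Hh → Ss ← Rr — Gg:collider[open]; Hh:fork[blocks]; Ss:collider[open] ⇒ blocked
  3. Ff ← Pp → Gg → Ss ← Rr — Pp:fork[blocks]; Gg:chain[open]; Ss:collider[open] ⇒ blocked
  4. Ff ← Pp → Gg ← Hh → Ss ← Rr — Pp:fork[blocks]; Gg:collider[open]; Hh:fork[blocks]; Ss:collider[open] ⇒ blocked
Since the path Ff → Gg → Ss ← Rr is active, Ff and Rr are not d-separated given {Hh, Pp, Ss}.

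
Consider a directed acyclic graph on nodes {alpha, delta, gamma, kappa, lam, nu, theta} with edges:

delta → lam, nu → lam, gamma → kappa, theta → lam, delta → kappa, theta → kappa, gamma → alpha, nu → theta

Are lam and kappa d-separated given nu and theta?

No — lam and kappa are not d-separated given {nu, theta}.

We examine all 3 paths between lam and kappa:
Path 1: lam ← delta → kappa
  delta is a fork and delta is not conditioned on — no node blocks this path, so it is active.
Path 2: lam ← theta → kappa
  theta is a fork here and theta is conditioned on, so the path is blocked at theta.
Path 3: lam ← nu → theta → kappa
  nu is a fork here and nu is conditioned on, so the path is blocked at nu.
At least one path is unblocked, so d-separation fails.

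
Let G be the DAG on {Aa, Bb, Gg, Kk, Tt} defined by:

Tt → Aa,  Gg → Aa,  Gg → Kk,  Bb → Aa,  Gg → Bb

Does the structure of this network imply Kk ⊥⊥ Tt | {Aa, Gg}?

Enumerating the 2 paths from Kk to Tt and testing each for blocking by {Aa, Gg}:
  1. Kk ← Gg → Bb → Aa ← Tt — Gg:fork[blocks]; Bb:chain[open]; Aa:collider[open] ⇒ blocked
  2. Kk ← Gg → Aa ← Tt — Gg:fork[blocks]; Aa:collider[open] ⇒ blocked
All paths are blocked; Kk ⊥ Tt | {Aa, Gg} holds.

Yes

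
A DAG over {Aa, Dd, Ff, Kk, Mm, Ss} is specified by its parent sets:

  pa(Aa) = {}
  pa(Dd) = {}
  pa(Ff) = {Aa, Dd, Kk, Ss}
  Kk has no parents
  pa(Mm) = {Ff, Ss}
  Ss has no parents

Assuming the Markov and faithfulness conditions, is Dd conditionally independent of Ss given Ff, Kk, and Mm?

2 paths connect Dd and Ss; each must be blocked for d-separation to hold:
Path 1: Dd → Ff → Mm ← Ss
  Ff is a chain here and Ff is conditioned on, so the path is blocked at Ff.
Path 2: Dd → Ff ← Ss
  Ff is a collider and Ff is conditioned on, which opens it — no node blocks this path, so it is active.
Because an active path exists, Dd and Ss are not d-separated.

No — Dd and Ss are not d-separated given {Ff, Kk, Mm}.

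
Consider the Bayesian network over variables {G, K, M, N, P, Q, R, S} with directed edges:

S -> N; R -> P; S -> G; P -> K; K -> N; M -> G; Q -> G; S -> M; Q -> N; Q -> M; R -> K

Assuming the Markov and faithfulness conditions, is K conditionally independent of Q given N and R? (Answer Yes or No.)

Enumerating the 5 paths from K to Q and testing each for blocking by {N, R}:
Path 1: K → N ← Q
  N is a collider and N is conditioned on, which opens it — no node blocks this path, so it is active.
Path 2: K → N ← S → M → G ← Q
  G is a collider here and neither G nor any of its descendants is conditioned on, so the collider stays closed — the path is blocked at G.
Path 3: K → N ← S → M ← Q
  M is a collider here and neither M nor any of its descendants is conditioned on, so the collider stays closed — the path is blocked at M.
Path 4: K → N ← S → G ← M ← Q
  G is a collider here and neither G nor any of its descendants is conditioned on, so the collider stays closed — the path is blocked at G.
Path 5: K → N ← S → G ← Q
  G is a collider here and neither G nor any of its descendants is conditioned on, so the collider stays closed — the path is blocked at G.
Because an active path exists, K and Q are not d-separated.

No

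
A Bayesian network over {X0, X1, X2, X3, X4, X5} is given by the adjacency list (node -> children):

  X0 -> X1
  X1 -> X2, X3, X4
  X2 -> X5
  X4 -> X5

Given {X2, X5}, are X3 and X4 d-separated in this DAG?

2 paths connect X3 and X4; each must be blocked for d-separation to hold:
Path 1: X3 ← X1 → X4
  X1 is a fork and X1 is not conditioned on — no node blocks this path, so it is active.
Path 2: X3 ← X1 → X2 → X5 ← X4
  X2 is a chain here and X2 is conditioned on, so the path is blocked at X2.
Since the path X3 ← X1 → X4 is active, X3 and X4 are not d-separated given {X2, X5}.

No — X3 and X4 are not d-separated given {X2, X5}.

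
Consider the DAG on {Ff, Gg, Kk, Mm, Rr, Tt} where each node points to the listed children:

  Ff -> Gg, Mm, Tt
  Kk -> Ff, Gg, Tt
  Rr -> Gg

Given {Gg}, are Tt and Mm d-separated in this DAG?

No — Tt and Mm are not d-separated given {Gg}.

Enumerating the 3 paths from Tt to Mm and testing each for blocking by {Gg}:
Path 1: Tt ← Kk → Gg ← Ff → Mm
  Kk is a fork and Kk is not conditioned on; Gg is a collider and Gg is conditioned on, which opens it; Ff is a fork and Ff is not conditioned on — no node blocks this path, so it is active.
Path 2: Tt ← Kk → Ff → Mm
  Kk is a fork and Kk is not conditioned on; Ff is a chain and Ff is not conditioned on — no node blocks this path, so it is active.
Path 3: Tt ← Ff → Mm
  Ff is a fork and Ff is not conditioned on — no node blocks this path, so it is active.
Since the path Tt ← Kk → Gg ← Ff → Mm is active, Tt and Mm are not d-separated given {Gg}.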